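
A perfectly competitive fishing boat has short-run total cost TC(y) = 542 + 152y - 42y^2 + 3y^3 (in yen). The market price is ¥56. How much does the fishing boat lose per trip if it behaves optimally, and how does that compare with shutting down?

AVC = 152 - 42y + 3y^2; min AVC = ¥5 at y = 7. Since P = ¥56 ≥ min AVC, the firm produces.
MC = 152 - 84y + 9y^2. Setting P = MC and taking the root on the rising branch gives y* = 8.
TR = 56·8 = 448. TC = 542 + 64 = 606. Profit = 448 − 606 = -¥158.
Shutting down would mean losing the fixed cost of ¥542, so operating at a loss of ¥158 is better by ¥384.

Profit = -¥158 at y = 8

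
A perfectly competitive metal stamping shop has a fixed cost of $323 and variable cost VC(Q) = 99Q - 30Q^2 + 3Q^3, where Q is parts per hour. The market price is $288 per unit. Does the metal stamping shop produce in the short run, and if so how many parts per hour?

Variable cost is VC = 99Q - 30Q^2 + 3Q^3, so AVC = VC/Q = 99 - 30Q + 3Q^2 and MC = dTC/dQ = 99 - 60Q + 9Q^2.
AVC is minimized where dAVC/dQ = -30 + 6Q = 0, at Q = 5; min AVC = 99 - 30·5 + 3·5^2 = $24.
Because $288 ≥ $24, revenue can cover variable cost; the firm operates.
Set P = MC: 288 = 99 - 60Q + 9Q^2 → -189 - 60Q + 9Q^2 = 0. The roots are Q = -7/3 and Q = 9; the profit-maximizing output is on the rising part of MC, so Q* = 9.
Check: AVC at Q = 9 is $72 ≤ P, so revenue covers variable cost.
Profit = P·Q − TC = 288·9 − 971 = $1621.

Produce at Q = 9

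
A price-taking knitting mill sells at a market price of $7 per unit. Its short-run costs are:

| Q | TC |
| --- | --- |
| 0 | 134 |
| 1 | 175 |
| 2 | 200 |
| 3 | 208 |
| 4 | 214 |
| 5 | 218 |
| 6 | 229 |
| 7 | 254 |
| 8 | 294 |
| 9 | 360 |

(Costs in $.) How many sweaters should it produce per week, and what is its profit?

Q = 0 (shut down); profit = -$134

Tabulate TR − TC: Q=0: -134; Q=1: -168; Q=2: -186; Q=3: -187; Q=4: -186; Q=5: -183; Q=6: -187; Q=7: -205; Q=8: -238; Q=9: -297.
Profit is highest at Q = 0. Equivalently, the lowest AVC in the table is 95/6 ≈ $15.83 at Q = 6, and P = $7 falls below it — price never covers variable cost, so the firm shuts down and loses only its fixed cost.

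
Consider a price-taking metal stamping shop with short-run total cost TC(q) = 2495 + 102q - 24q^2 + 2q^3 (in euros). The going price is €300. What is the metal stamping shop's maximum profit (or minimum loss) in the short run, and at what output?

Profit = -€75 at q = 11

AVC = 102 - 24q + 2q^2; min AVC = €30 at q = 6. Since P = €300 ≥ min AVC, the firm produces.
With MC = 102 - 48q + 6q^2, P = MC on the upward-sloping part at q* = 11.
TR = 300·11 = 3300. TC = 2495 + 880 = 3375. Profit = 3300 − 3375 = -€75.
Shutting down would mean losing the fixed cost of €2495, so operating at a loss of €75 is better by €2420.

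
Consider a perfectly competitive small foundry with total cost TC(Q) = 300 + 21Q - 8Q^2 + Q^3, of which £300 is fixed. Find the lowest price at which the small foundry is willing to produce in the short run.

£5 per unit

Short-run supply begins at min AVC. From VC = 21Q - 8Q^2 + Q^3, AVC = 21 - 8Q + Q^2.
At the minimum of AVC, MC = AVC. MC = 21 - 16Q + 3Q^2; setting MC = AVC gives 2Q^2 - 8Q = 0, so Q = 4. min AVC = 5.
The firm shuts down for any P below £5.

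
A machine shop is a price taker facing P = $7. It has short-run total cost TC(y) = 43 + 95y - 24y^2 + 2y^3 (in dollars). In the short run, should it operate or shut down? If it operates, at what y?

Variable cost is VC = 95y - 24y^2 + 2y^3, so AVC = VC/y = 95 - 24y + 2y^2 and MC = dTC/dy = 95 - 48y + 6y^2.
AVC is minimized where dAVC/dy = -24 + 4y = 0, at y = 6; min AVC = 95 - 24·6 + 2·6^2 = $23.
With P < min AVC ($7 < $23), every unit sold adds to the loss.
Shutting down limits the loss to fixed cost, $43.

Shut down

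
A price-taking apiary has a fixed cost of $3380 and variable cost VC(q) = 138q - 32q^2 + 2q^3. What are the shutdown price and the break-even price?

Shutdown price = $10; break-even price = $320

Shutdown price = min AVC. AVC = 138 - 32q + 2q^2, with vertex at q = 8 and minimum $10.
ATC = 3380/q + 138 - 32q + 2q^2. Setting dATC/dq = −3380/q^2 − 32 + 4q = 0 gives q = 13 (since 4·13^3 − 32·13^2 = 3380).
min ATC = 3380/13 + 138 − 32·13 + 2·13^2 = $320. That is the break-even price.
Between these two prices the firm operates at a loss; above $320 it earns a profit.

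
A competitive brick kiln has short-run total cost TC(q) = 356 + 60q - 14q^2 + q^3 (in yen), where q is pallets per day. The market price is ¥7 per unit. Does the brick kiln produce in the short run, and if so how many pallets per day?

Shut down

Strip out fixed cost: VC = 60q - 14q^2 + q^3. Then AVC = 60 - 14q + q^2 and MC = 60 - 28q + 3q^2.
AVC hits its minimum where MC = AVC, at q = 7, giving min AVC = 60 - 14·7 + 7^2 = ¥11.
P = ¥7 lies below min AVC = ¥11; no output level covers variable cost.
The firm minimizes its loss by shutting down and losing only its fixed cost of ¥356.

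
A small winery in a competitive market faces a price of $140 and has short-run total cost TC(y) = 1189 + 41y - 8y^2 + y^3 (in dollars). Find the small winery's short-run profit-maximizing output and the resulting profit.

Profit = -$379 at y = 9

AVC = 41 - 8y + y^2; min AVC = $25 at y = 4. Since P = $140 ≥ min AVC, the firm produces.
MC = 41 - 16y + 3y^2. Setting P = MC and taking the root on the rising branch gives y* = 9.
TR = 140·9 = 1260. TC = 1189 + 450 = 1639. Profit = 1260 − 1639 = -$379.
That loss of $379 beats the $1189 the firm would lose by shutting down; producing recovers $810 of fixed cost.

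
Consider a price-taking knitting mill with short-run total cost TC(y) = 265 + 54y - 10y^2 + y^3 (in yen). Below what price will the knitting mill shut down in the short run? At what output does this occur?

Short-run supply begins at min AVC. From VC = 54y - 10y^2 + y^3, AVC = 54 - 10y + y^2.
dAVC/dy = -10 + 2y = 0 gives y = 5. min AVC = 54 - 10·5 + 5^2 = 29.
So the shutdown price is ¥29.

¥29 per unit, at y = 5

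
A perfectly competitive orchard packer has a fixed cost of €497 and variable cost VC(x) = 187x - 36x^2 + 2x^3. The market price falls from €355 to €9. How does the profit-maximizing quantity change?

Output falls from 14 to 0 (the firm shuts down)

AVC = 187 - 36x + 2x^2, minimized at x = 9 where min AVC = €25. MC = 187 - 72x + 6x^2.
At P = €355 ≥ min AVC, set P = MC on the rising branch: x = 14.
At P = €9 < min AVC = €25, price no longer covers variable cost at any output, so the firm shuts down: x = 0.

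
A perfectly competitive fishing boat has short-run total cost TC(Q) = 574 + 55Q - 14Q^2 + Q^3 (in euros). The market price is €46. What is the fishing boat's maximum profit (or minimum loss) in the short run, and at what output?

AVC = 55 - 14Q + Q^2 has its minimum €6 at Q = 7; price €46 clears that bar, so the firm operates.
With MC = 55 - 28Q + 3Q^2, P = MC on the upward-sloping part at Q* = 9.
TR = 46·9 = 414. TC = 574 + 90 = 664. Profit = 414 − 664 = -€250.
By producing, the firm covers all variable cost plus €324 of fixed cost; shutting down would lose the full €574.

Profit = -€250 at Q = 9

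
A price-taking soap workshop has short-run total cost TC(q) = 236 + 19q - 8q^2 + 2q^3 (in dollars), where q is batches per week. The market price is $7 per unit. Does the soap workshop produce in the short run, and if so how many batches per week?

Shut down

Variable cost is VC = 19q - 8q^2 + 2q^3, so AVC = VC/q = 19 - 8q + 2q^2 and MC = dTC/dq = 19 - 16q + 6q^2.
AVC hits its minimum where MC = AVC, at q = 2, giving min AVC = 19 - 8·2 + 2·2^2 = $11.
P = $7 lies below min AVC = $11; no output level covers variable cost.
The firm minimizes its loss by shutting down and losing only its fixed cost of $236.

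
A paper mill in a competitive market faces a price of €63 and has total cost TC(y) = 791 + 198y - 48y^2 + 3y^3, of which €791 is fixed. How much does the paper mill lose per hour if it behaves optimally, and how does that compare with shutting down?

AVC = 198 - 48y + 3y^2; min AVC = €6 at y = 8. Since P = €63 ≥ min AVC, the firm produces.
With MC = 198 - 96y + 9y^2, P = MC on the upward-sloping part at y* = 9.
TR = 63·9 = 567. TC = 791 + 81 = 872. Profit = 567 − 872 = -€305.
Shutting down would mean losing the fixed cost of €791, so operating at a loss of €305 is better by €486.

Profit = -€305 at y = 9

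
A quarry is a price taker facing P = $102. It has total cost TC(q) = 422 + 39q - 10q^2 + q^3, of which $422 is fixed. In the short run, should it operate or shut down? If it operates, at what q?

Produce at q = 9

From TC, MC = TC'(q) = 39 - 20q + 3q^2 and AVC = VC/q = 39 - 10q + q^2.
The AVC parabola has its vertex at q = 10/2 = 5, where AVC = 39 - 10·5 + 5^2 = $14.
Because $102 ≥ $14, revenue can cover variable cost; the firm operates.
Set P = MC: 102 = 39 - 20q + 3q^2 → -63 - 20q + 3q^2 = 0. The roots are q = -7/3 and q = 9; the profit-maximizing output is on the rising part of MC, so q* = 9.
Check: AVC at q = 9 is $30 ≤ P, so revenue covers variable cost.
Profit = P·q − TC = 102·9 − 692 = $226.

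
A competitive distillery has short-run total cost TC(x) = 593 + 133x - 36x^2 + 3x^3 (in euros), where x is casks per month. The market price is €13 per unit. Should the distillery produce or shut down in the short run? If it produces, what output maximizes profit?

Shut down

Variable cost is VC = 133x - 36x^2 + 3x^3, so AVC = VC/x = 133 - 36x + 3x^2 and MC = dTC/dx = 133 - 72x + 9x^2.
AVC is minimized where dAVC/dx = -36 + 6x = 0, at x = 6; min AVC = 133 - 36·6 + 3·6^2 = €25.
Since P = €13 < min AVC = €25, price fails to cover variable cost at any output.
The firm minimizes its loss by shutting down and losing only its fixed cost of €593.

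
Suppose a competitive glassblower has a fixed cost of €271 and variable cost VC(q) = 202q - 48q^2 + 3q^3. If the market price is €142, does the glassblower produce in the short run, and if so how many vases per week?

Produce at q = 10

Variable cost is VC = 202q - 48q^2 + 3q^3, so AVC = VC/q = 202 - 48q + 3q^2 and MC = dTC/dq = 202 - 96q + 9q^2.
AVC is minimized where dAVC/dq = -48 + 6q = 0, at q = 8; min AVC = 202 - 48·8 + 3·8^2 = €10.
P = €142 exceeds min AVC = €10, so the firm stays open.
Set P = MC: 142 = 202 - 96q + 9q^2 → 60 - 96q + 9q^2 = 0. The roots are q = 2/3 and q = 10; the profit-maximizing output is on the rising part of MC, so q* = 10.
Check: AVC at q = 10 is €22 ≤ P, so revenue covers variable cost.
Profit = P·q − TC = 142·10 − 491 = €929.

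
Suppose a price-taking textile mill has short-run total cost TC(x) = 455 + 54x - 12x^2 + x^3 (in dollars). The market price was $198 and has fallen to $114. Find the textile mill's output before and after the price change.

Output falls from 12 to 10

MC = 54 - 24x + 3x^2; the shutdown threshold is min AVC = $18 (at x = 6).
At P = $198 ≥ min AVC, set P = MC on the rising branch: x = 12.
At P = $114 ≥ min AVC, set P = MC: x = 10. The firm stays open but cuts output.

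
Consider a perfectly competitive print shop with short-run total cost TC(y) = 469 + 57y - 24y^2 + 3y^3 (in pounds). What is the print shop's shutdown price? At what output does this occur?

Short-run supply begins at min AVC. From VC = 57y - 24y^2 + 3y^3, AVC = 57 - 24y + 3y^2.
At the minimum of AVC, MC = AVC. MC = 57 - 48y + 9y^2; setting MC = AVC gives 6y^2 - 24y = 0, so y = 4. min AVC = 9.
The firm shuts down for any P below £9.

£9 per unit, at y = 4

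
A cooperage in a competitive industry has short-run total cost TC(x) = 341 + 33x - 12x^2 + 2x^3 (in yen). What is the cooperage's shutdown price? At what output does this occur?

Short-run supply begins at min AVC. From VC = 33x - 12x^2 + 2x^3, AVC = 33 - 12x + 2x^2.
At the minimum of AVC, MC = AVC. MC = 33 - 24x + 6x^2; setting MC = AVC gives 4x^2 - 12x = 0, so x = 3. min AVC = 15.
So the shutdown price is ¥15.

¥15 per unit, at x = 3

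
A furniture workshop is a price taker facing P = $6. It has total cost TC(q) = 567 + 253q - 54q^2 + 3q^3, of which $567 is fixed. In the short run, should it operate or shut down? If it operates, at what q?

Shut down

Strip out fixed cost: VC = 253q - 54q^2 + 3q^3. Then AVC = 253 - 54q + 3q^2 and MC = 253 - 108q + 9q^2.
AVC is minimized where dAVC/dq = -54 + 6q = 0, at q = 9; min AVC = 253 - 54·9 + 3·9^2 = $10.
Since P = $6 < min AVC = $10, price fails to cover variable cost at any output.
Best response: produce nothing and absorb the $567 fixed cost.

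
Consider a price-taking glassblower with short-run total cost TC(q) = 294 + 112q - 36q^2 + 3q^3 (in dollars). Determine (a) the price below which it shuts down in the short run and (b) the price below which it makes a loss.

AVC = 112 - 36q + 3q^2; minimized at q = 6, giving min AVC = $4. That is the shutdown price.
ATC = 294/q + 112 - 36q + 3q^2. Setting dATC/dq = −294/q^2 − 36 + 6q = 0 gives q = 7 (since 6·7^3 − 36·7^2 = 294).
min ATC = 294/7 + 112 − 36·7 + 3·7^2 = $49. That is the break-even price.
For $4 ≤ P < $49 the firm produces at a loss; below $4 it shuts down.

Shutdown price = $4; break-even price = $49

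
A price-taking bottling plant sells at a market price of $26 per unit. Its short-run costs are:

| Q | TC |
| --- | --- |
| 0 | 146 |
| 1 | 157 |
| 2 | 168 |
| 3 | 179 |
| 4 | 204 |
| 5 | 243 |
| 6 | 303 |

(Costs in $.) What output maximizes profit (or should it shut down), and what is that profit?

Profit at each row (π = 26Q − TC): Q=0: -146; Q=1: -131; Q=2: -116; Q=3: -101; Q=4: -100; Q=5: -113; Q=6: -147.
Profit is maximized at Q = 4. AVC there is 58/4 = $14.50 ≤ P, so producing beats shutting down (which would give -$146).

Q = 4; profit = -$100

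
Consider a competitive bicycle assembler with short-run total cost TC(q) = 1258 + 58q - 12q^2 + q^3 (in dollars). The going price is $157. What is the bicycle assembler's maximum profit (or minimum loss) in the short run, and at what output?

AVC = 58 - 12q + q^2; min AVC = $22 at q = 6. Since P = $157 ≥ min AVC, the firm produces.
With MC = 58 - 24q + 3q^2, P = MC on the upward-sloping part at q* = 11.
TR = 157·11 = 1727. TC = 1258 + 517 = 1775. Profit = 1727 − 1775 = -$48.
Shutting down would mean losing the fixed cost of $1258, so operating at a loss of $48 is better by $1210.

Profit = -$48 at q = 11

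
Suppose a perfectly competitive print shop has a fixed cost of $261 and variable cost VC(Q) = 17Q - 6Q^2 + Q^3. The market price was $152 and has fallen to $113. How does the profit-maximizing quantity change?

Output falls from 9 to 8

MC = 17 - 12Q + 3Q^2; the shutdown threshold is min AVC = $8 (at Q = 3).
With P = $152 above the shutdown price, P = MC gives Q = 9.
At P = $113 ≥ min AVC, set P = MC: Q = 8. The firm stays open but cuts output.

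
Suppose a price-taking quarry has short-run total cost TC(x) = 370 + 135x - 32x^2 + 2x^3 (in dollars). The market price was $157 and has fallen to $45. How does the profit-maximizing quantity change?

AVC = 135 - 32x + 2x^2, minimized at x = 8 where min AVC = $7. MC = 135 - 64x + 6x^2.
With P = $157 above the shutdown price, P = MC gives x = 11.
At P = $45 ≥ min AVC, set P = MC: x = 9. The firm stays open but cuts output.

Output falls from 11 to 9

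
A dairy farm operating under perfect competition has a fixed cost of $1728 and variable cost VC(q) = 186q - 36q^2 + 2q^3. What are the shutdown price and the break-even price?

Shutdown price = min AVC. AVC = 186 - 36q + 2q^2, with vertex at q = 9 and minimum $24.
ATC = 1728/q + 186 - 36q + 2q^2. Setting dATC/dq = −1728/q^2 − 36 + 4q = 0 gives q = 12 (since 4·12^3 − 36·12^2 = 1728).
min ATC = 1728/12 + 186 − 36·12 + 2·12^2 = $186. That is the break-even price.
Between these two prices the firm operates at a loss; above $186 it earns a profit.

Shutdown price = $24; break-even price = $186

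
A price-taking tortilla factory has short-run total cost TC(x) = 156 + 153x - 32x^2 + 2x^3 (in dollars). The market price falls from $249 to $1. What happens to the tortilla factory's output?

Output falls from 12 to 0 (the firm shuts down)

AVC = 153 - 32x + 2x^2, minimized at x = 8 where min AVC = $25. MC = 153 - 64x + 6x^2.
At P = $249 ≥ min AVC, set P = MC on the rising branch: x = 12.
At P = $1 < min AVC = $25, price no longer covers variable cost at any output, so the firm shuts down: x = 0.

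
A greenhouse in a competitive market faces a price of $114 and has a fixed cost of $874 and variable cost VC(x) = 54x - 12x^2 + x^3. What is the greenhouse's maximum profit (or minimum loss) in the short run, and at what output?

Profit = -$74 at x = 10

AVC = 54 - 12x + x^2 has its minimum $18 at x = 6; price $114 clears that bar, so the firm operates.
With MC = 54 - 24x + 3x^2, P = MC on the upward-sloping part at x* = 10.
TR = 114·10 = 1140. TC = 874 + 340 = 1214. Profit = 1140 − 1214 = -$74.
By producing, the firm covers all variable cost plus $800 of fixed cost; shutting down would lose the full $874.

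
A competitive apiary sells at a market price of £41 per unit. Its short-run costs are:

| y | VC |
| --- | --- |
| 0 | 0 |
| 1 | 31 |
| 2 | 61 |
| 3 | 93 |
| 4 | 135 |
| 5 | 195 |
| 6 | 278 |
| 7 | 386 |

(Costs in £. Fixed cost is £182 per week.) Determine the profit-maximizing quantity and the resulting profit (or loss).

y = 3; profit = -£152

Compute π = P·y − TC at each output: y=0: -182; y=1: -172; y=2: -161; y=3: -152; y=4: -153; y=5: -172; y=6: -214; y=7: -281.
Profit is maximized at y = 3. AVC there is 93/3 = £31 ≤ P, so producing beats shutting down (which would give -£182).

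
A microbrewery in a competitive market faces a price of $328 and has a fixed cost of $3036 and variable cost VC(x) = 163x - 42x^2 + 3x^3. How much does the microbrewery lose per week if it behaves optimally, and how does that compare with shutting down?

AVC = 163 - 42x + 3x^2 has its minimum $16 at x = 7; price $328 clears that bar, so the firm operates.
MC = 163 - 84x + 9x^2. Setting P = MC and taking the root on the rising branch gives x* = 11.
TR = 328·11 = 3608. TC = 3036 + 704 = 3740. Profit = 3608 − 3740 = -$132.
Shutting down would mean losing the fixed cost of $3036, so operating at a loss of $132 is better by $2904.

Profit = -$132 at x = 11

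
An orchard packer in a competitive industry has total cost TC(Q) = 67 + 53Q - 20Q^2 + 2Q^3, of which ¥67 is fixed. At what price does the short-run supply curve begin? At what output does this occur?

The shutdown price is the minimum of AVC. VC = 53Q - 20Q^2 + 2Q^3, so AVC = 53 - 20Q + 2Q^2.
At the minimum of AVC, MC = AVC. MC = 53 - 40Q + 6Q^2; setting MC = AVC gives 4Q^2 - 20Q = 0, so Q = 5. min AVC = 3.
So the shutdown price is ¥3.

¥3 per unit, at Q = 5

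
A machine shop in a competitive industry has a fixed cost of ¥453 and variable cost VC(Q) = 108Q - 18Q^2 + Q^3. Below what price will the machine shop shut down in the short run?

¥27 per unit

The shutdown price is the minimum of AVC. VC = 108Q - 18Q^2 + Q^3, so AVC = 108 - 18Q + Q^2.
dAVC/dQ = -18 + 2Q = 0 gives Q = 9. min AVC = 108 - 18·9 + 9^2 = 27.
For P < ¥27 the firm produces nothing.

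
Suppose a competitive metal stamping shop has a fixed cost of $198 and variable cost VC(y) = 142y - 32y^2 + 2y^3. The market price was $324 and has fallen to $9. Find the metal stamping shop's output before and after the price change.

AVC = 142 - 32y + 2y^2, minimized at y = 8 where min AVC = $14. MC = 142 - 64y + 6y^2.
At P = $324 ≥ min AVC, set P = MC on the rising branch: y = 13.
At P = $9 < min AVC = $14, price no longer covers variable cost at any output, so the firm shuts down: y = 0.

Output falls from 13 to 0 (the firm shuts down)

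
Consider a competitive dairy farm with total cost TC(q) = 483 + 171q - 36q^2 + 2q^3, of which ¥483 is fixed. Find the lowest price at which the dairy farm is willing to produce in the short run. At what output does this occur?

The firm shuts down when price falls below the minimum of average variable cost. AVC = VC/q = 171 - 36q + 2q^2.
dAVC/dq = -36 + 4q = 0 gives q = 9. min AVC = 171 - 36·9 + 2·9^2 = 9.
The firm shuts down for any P below ¥9.

¥9 per unit, at q = 9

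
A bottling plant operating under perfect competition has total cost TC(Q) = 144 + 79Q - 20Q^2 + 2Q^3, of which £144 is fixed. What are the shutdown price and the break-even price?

Shutdown price = £29; break-even price = £55

Shutdown price = min AVC. AVC = 79 - 20Q + 2Q^2, with vertex at Q = 5 and minimum £29.
ATC = 144/Q + 79 - 20Q + 2Q^2. Setting dATC/dQ = −144/Q^2 − 20 + 4Q = 0 gives Q = 6 (since 4·6^3 − 20·6^2 = 144).
min ATC = 144/6 + 79 − 20·6 + 2·6^2 = £55. That is the break-even price.
Between these two prices the firm operates at a loss; above £55 it earns a profit.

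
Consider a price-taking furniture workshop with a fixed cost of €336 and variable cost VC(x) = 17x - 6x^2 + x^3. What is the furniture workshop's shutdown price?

€8 per unit

The firm shuts down when price falls below the minimum of average variable cost. AVC = VC/x = 17 - 6x + x^2.
dAVC/dx = -6 + 2x = 0 gives x = 3. min AVC = 17 - 6·3 + 3^2 = 8.
So the shutdown price is €8.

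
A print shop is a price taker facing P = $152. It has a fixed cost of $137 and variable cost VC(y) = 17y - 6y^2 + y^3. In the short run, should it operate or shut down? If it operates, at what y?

Strip out fixed cost: VC = 17y - 6y^2 + y^3. Then AVC = 17 - 6y + y^2 and MC = 17 - 12y + 3y^2.
AVC is minimized where dAVC/dy = -6 + 2y = 0, at y = 3; min AVC = 17 - 6·3 + 3^2 = $8.
Because $152 ≥ $8, revenue can cover variable cost; the firm operates.
P = MC gives -135 - 12y + 3y^2 = 0, with roots -5 and 9. Take the larger (rising MC): y* = 9.
Check: AVC at y = 9 is $44 ≤ P, so revenue covers variable cost.
Profit = P·y − TC = 152·9 − 533 = $835.

Produce at y = 9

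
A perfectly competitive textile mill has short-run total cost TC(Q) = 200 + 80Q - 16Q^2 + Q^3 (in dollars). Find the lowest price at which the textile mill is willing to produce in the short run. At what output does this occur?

Short-run supply begins at min AVC. From VC = 80Q - 16Q^2 + Q^3, AVC = 80 - 16Q + Q^2.
At the minimum of AVC, MC = AVC. MC = 80 - 32Q + 3Q^2; setting MC = AVC gives 2Q^2 - 16Q = 0, so Q = 8. min AVC = 16.
For P < $16 the firm produces nothing.

$16 per unit, at Q = 8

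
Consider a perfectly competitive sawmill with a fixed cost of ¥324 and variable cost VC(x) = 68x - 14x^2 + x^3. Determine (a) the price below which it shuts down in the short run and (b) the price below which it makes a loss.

Shutdown price = ¥19; break-even price = ¥59

AVC = 68 - 14x + x^2; minimized at x = 7, giving min AVC = ¥19. That is the shutdown price.
ATC = 324/x + 68 - 14x + x^2. Setting dATC/dx = −324/x^2 − 14 + 2x = 0 gives x = 9 (since 2·9^3 − 14·9^2 = 324).
min ATC = 324/9 + 68 − 14·9 + 9^2 = ¥59. That is the break-even price.
Between these two prices the firm operates at a loss; above ¥59 it earns a profit.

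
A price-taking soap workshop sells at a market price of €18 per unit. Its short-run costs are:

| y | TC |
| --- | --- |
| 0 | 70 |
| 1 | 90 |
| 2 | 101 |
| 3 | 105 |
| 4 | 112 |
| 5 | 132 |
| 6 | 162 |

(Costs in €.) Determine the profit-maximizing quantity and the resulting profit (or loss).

y = 4; profit = -€40

Profit at each row (π = 18y − TC): y=0: -70; y=1: -72; y=2: -65; y=3: -51; y=4: -40; y=5: -42; y=6: -54.
Profit is maximized at y = 4. AVC there is 42/4 = €10.50 ≤ P, so producing beats shutting down (which would give -€70).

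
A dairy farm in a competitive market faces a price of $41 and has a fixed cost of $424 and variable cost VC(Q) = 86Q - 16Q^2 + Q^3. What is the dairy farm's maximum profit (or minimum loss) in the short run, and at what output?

AVC = 86 - 16Q + Q^2 has its minimum $22 at Q = 8; price $41 clears that bar, so the firm operates.
With MC = 86 - 32Q + 3Q^2, P = MC on the upward-sloping part at Q* = 9.
TR = 41·9 = 369. TC = 424 + 207 = 631. Profit = 369 − 631 = -$262.
That loss of $262 beats the $424 the firm would lose by shutting down; producing recovers $162 of fixed cost.

Profit = -$262 at Q = 9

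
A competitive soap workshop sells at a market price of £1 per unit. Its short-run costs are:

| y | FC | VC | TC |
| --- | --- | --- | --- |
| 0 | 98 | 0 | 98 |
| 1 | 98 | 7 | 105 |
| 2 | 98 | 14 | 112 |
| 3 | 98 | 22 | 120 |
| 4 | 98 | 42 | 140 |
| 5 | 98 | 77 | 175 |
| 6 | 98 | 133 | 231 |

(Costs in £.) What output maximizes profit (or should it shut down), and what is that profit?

y = 0 (shut down); profit = -£98

Profit at each row (π = 1y − TC): y=0: -98; y=1: -104; y=2: -110; y=3: -117; y=4: -136; y=5: -170; y=6: -225.
Profit is highest at y = 0. Equivalently, the lowest AVC in the table is 7/1 ≈ £7 at y = 1, and P = £1 falls below it — price never covers variable cost, so the firm shuts down and loses only its fixed cost.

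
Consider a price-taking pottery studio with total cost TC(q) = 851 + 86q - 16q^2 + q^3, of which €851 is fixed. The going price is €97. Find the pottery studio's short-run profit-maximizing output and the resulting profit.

AVC = 86 - 16q + q^2; min AVC = €22 at q = 8. Since P = €97 ≥ min AVC, the firm produces.
MC = 86 - 32q + 3q^2. Setting P = MC and taking the root on the rising branch gives q* = 11.
TR = 97·11 = 1067. TC = 851 + 341 = 1192. Profit = 1067 − 1192 = -€125.
That loss of €125 beats the €851 the firm would lose by shutting down; producing recovers €726 of fixed cost.

Profit = -€125 at q = 11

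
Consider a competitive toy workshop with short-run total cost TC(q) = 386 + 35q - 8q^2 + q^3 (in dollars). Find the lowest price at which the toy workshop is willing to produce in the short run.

The shutdown price is the minimum of AVC. VC = 35q - 8q^2 + q^3, so AVC = 35 - 8q + q^2.
At the minimum of AVC, MC = AVC. MC = 35 - 16q + 3q^2; setting MC = AVC gives 2q^2 - 8q = 0, so q = 4. min AVC = 19.
The firm shuts down for any P below $19.

$19 per unit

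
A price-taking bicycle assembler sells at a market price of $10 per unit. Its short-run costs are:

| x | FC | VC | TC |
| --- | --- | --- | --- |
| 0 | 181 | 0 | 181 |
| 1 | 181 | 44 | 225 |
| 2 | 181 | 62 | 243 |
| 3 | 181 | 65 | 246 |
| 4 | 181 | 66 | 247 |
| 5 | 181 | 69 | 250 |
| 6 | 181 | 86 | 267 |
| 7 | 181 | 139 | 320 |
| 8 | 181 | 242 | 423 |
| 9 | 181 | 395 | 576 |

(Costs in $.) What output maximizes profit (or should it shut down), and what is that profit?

Compute π = P·x − TC at each output: x=0: -181; x=1: -215; x=2: -223; x=3: -216; x=4: -207; x=5: -200; x=6: -207; x=7: -250; x=8: -343; x=9: -486.
Profit is highest at x = 0. Equivalently, the lowest AVC in the table is 69/5 ≈ $13.80 at x = 5, and P = $10 falls below it — price never covers variable cost, so the firm shuts down and loses only its fixed cost.

x = 0 (shut down); profit = -$181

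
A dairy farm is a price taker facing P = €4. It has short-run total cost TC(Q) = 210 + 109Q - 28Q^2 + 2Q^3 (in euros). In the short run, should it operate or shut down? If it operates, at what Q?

Variable cost is VC = 109Q - 28Q^2 + 2Q^3, so AVC = VC/Q = 109 - 28Q + 2Q^2 and MC = dTC/dQ = 109 - 56Q + 6Q^2.
The AVC parabola has its vertex at Q = 28/4 = 7, where AVC = 109 - 28·7 + 2·7^2 = €11.
Since P = €4 < min AVC = €11, price fails to cover variable cost at any output.
Best response: produce nothing and absorb the €210 fixed cost.

Shut down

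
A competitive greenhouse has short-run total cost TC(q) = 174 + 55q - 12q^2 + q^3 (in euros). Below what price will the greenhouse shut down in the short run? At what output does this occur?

The firm shuts down when price falls below the minimum of average variable cost. AVC = VC/q = 55 - 12q + q^2.
dAVC/dq = -12 + 2q = 0 gives q = 6. min AVC = 55 - 12·6 + 6^2 = 19.
The firm shuts down for any P below €19.

€19 per unit, at q = 6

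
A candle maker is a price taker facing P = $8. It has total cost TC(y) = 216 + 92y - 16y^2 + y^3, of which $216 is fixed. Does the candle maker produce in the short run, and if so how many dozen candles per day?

From TC, MC = TC'(y) = 92 - 32y + 3y^2 and AVC = VC/y = 92 - 16y + y^2.
AVC hits its minimum where MC = AVC, at y = 8, giving min AVC = 92 - 16·8 + 8^2 = $28.
Since P = $8 < min AVC = $28, price fails to cover variable cost at any output.
Shutting down limits the loss to fixed cost, $216.

Shut down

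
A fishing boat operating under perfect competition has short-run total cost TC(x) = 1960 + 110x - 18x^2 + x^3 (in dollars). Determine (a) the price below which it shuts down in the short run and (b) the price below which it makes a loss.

AVC = 110 - 18x + x^2; minimized at x = 9, giving min AVC = $29. That is the shutdown price.
ATC = 1960/x + 110 - 18x + x^2. Setting dATC/dx = −1960/x^2 − 18 + 2x = 0 gives x = 14 (since 2·14^3 − 18·14^2 = 1960).
min ATC = 1960/14 + 110 − 18·14 + 14^2 = $194. That is the break-even price.
Between these two prices the firm operates at a loss; above $194 it earns a profit.

Shutdown price = $29; break-even price = $194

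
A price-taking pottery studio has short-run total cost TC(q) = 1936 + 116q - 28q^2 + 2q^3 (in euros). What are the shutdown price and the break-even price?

AVC = 116 - 28q + 2q^2; minimized at q = 7, giving min AVC = €18. That is the shutdown price.
ATC = 1936/q + 116 - 28q + 2q^2. Setting dATC/dq = −1936/q^2 − 28 + 4q = 0 gives q = 11 (since 4·11^3 − 28·11^2 = 1936).
min ATC = 1936/11 + 116 − 28·11 + 2·11^2 = €226. That is the break-even price.
Between these two prices the firm operates at a loss; above €226 it earns a profit.

Shutdown price = €18; break-even price = €226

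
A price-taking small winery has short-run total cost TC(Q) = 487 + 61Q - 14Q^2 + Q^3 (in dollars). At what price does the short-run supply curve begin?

The firm shuts down when price falls below the minimum of average variable cost. AVC = VC/Q = 61 - 14Q + Q^2.
dAVC/dQ = -14 + 2Q = 0 gives Q = 7. min AVC = 61 - 14·7 + 7^2 = 12.
For P < $12 the firm produces nothing.

$12 per unit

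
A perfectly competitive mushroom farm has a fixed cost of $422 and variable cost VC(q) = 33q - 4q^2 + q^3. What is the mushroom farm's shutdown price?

$29 per unit

The shutdown price is the minimum of AVC. VC = 33q - 4q^2 + q^3, so AVC = 33 - 4q + q^2.
dAVC/dq = -4 + 2q = 0 gives q = 2. min AVC = 33 - 4·2 + 2^2 = 29.
The firm shuts down for any P below $29.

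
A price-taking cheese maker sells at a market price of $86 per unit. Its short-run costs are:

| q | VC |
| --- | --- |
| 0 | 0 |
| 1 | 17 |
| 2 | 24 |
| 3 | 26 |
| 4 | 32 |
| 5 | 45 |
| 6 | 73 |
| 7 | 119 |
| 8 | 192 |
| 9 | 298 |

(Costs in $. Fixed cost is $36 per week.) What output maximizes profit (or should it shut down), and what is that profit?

q = 8; profit = $460

Profit at each row (π = 86q − TC): q=0: -36; q=1: 33; q=2: 112; q=3: 196; q=4: 276; q=5: 349; q=6: 407; q=7: 447; q=8: 460; q=9: 440.
Profit is maximized at q = 8. AVC there is 192/8 = $24 ≤ P, so producing beats shutting down (which would give -$36).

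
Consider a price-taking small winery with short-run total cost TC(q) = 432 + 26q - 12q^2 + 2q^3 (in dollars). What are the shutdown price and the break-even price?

Shutdown price = $8; break-even price = $98

Shutdown price = min AVC. AVC = 26 - 12q + 2q^2, with vertex at q = 3 and minimum $8.
ATC = 432/q + 26 - 12q + 2q^2. Setting dATC/dq = −432/q^2 − 12 + 4q = 0 gives q = 6 (since 4·6^3 − 12·6^2 = 432).
min ATC = 432/6 + 26 − 12·6 + 2·6^2 = $98. That is the break-even price.
Between these two prices the firm operates at a loss; above $98 it earns a profit.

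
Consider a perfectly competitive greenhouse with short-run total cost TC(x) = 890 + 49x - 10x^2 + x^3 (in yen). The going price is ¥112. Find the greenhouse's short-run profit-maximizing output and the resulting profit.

AVC = 49 - 10x + x^2 has its minimum ¥24 at x = 5; price ¥112 clears that bar, so the firm operates.
MC = 49 - 20x + 3x^2. Setting P = MC and taking the root on the rising branch gives x* = 9.
TR = 112·9 = 1008. TC = 890 + 360 = 1250. Profit = 1008 − 1250 = -¥242.
By producing, the firm covers all variable cost plus ¥648 of fixed cost; shutting down would lose the full ¥890.

Profit = -¥242 at x = 9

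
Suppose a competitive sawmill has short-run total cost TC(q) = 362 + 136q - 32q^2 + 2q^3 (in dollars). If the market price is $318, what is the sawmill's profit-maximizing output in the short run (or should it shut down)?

Produce at q = 13

Variable cost is VC = 136q - 32q^2 + 2q^3, so AVC = VC/q = 136 - 32q + 2q^2 and MC = dTC/dq = 136 - 64q + 6q^2.
The AVC parabola has its vertex at q = 32/4 = 8, where AVC = 136 - 32·8 + 2·8^2 = $8.
P = $318 exceeds min AVC = $8, so the firm stays open.
Solving P = MC: -182 - 64q + 6q^2 = 0 ⇒ q = -7/3 or 13. On the upward-sloping branch, q* = 13.
Check: AVC at q = 13 is $58 ≤ P, so revenue covers variable cost.
Profit = P·q − TC = 318·13 − 1116 = $3018.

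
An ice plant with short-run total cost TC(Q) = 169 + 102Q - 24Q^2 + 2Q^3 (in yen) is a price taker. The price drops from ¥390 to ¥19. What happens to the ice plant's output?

Output falls from 12 to 0 (the firm shuts down)

MC = 102 - 48Q + 6Q^2; the shutdown threshold is min AVC = ¥30 (at Q = 6).
At P = ¥390 ≥ min AVC, set P = MC on the rising branch: Q = 12.
At P = ¥19 < min AVC = ¥30, price no longer covers variable cost at any output, so the firm shuts down: Q = 0.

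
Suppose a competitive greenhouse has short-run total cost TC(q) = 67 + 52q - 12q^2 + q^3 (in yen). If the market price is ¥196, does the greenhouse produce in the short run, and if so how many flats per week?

From TC, MC = TC'(q) = 52 - 24q + 3q^2 and AVC = VC/q = 52 - 12q + q^2.
AVC hits its minimum where MC = AVC, at q = 6, giving min AVC = 52 - 12·6 + 6^2 = ¥16.
Since P = ¥196 ≥ min AVC = ¥16, price covers variable cost and the firm should produce.
Set P = MC: 196 = 52 - 24q + 3q^2 → -144 - 24q + 3q^2 = 0. The roots are q = -4 and q = 12; the profit-maximizing output is on the rising part of MC, so q* = 12.
Check: AVC at q = 12 is ¥52 ≤ P, so revenue covers variable cost.
Profit = P·q − TC = 196·12 − 691 = ¥1661.

Produce at q = 12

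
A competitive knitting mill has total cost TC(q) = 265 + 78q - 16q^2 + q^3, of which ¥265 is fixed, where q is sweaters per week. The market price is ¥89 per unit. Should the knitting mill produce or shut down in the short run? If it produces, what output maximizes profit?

Produce at q = 11

From TC, MC = TC'(q) = 78 - 32q + 3q^2 and AVC = VC/q = 78 - 16q + q^2.
AVC is minimized where dAVC/dq = -16 + 2q = 0, at q = 8; min AVC = 78 - 16·8 + 8^2 = ¥14.
Since P = ¥89 ≥ min AVC = ¥14, price covers variable cost and the firm should produce.
Solving P = MC: -11 - 32q + 3q^2 = 0 ⇒ q = -1/3 or 11. On the upward-sloping branch, q* = 11.
Check: AVC at q = 11 is ¥23 ≤ P, so revenue covers variable cost.
Profit = P·q − TC = 89·11 − 518 = ¥461.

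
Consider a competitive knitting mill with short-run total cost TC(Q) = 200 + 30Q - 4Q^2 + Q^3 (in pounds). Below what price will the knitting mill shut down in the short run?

The shutdown price is the minimum of AVC. VC = 30Q - 4Q^2 + Q^3, so AVC = 30 - 4Q + Q^2.
At the minimum of AVC, MC = AVC. MC = 30 - 8Q + 3Q^2; setting MC = AVC gives 2Q^2 - 4Q = 0, so Q = 2. min AVC = 26.
For P < £26 the firm produces nothing.

£26 per unit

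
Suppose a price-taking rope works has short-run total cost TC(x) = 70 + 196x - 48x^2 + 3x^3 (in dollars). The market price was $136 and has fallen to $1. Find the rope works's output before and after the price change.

AVC = 196 - 48x + 3x^2, minimized at x = 8 where min AVC = $4. MC = 196 - 96x + 9x^2.
At P = $136 ≥ min AVC, set P = MC on the rising branch: x = 10.
At P = $1 < min AVC = $4, price no longer covers variable cost at any output, so the firm shuts down: x = 0.

Output falls from 10 to 0 (the firm shuts down)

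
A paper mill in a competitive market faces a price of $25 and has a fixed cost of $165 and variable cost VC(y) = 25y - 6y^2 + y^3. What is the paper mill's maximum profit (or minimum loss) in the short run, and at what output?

Profit = -$133 at y = 4

AVC = 25 - 6y + y^2 has its minimum $16 at y = 3; price $25 clears that bar, so the firm operates.
With MC = 25 - 12y + 3y^2, P = MC on the upward-sloping part at y* = 4.
TR = 25·4 = 100. TC = 165 + 68 = 233. Profit = 100 − 233 = -$133.
That loss of $133 beats the $165 the firm would lose by shutting down; producing recovers $32 of fixed cost.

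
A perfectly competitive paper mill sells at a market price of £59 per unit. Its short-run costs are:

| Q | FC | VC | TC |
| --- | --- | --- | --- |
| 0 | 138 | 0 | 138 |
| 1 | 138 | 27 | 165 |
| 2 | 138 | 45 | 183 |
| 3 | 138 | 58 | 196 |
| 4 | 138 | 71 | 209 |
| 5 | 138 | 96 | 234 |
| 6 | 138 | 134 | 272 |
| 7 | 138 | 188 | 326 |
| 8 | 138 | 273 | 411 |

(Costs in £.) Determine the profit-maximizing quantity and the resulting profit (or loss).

Q = 7; profit = £87

Compute π = P·Q − TC at each output: Q=0: -138; Q=1: -106; Q=2: -65; Q=3: -19; Q=4: 27; Q=5: 61; Q=6: 82; Q=7: 87; Q=8: 61.
Profit is maximized at Q = 7. AVC there is 188/7 = £26.86 ≤ P, so producing beats shutting down (which would give -£138).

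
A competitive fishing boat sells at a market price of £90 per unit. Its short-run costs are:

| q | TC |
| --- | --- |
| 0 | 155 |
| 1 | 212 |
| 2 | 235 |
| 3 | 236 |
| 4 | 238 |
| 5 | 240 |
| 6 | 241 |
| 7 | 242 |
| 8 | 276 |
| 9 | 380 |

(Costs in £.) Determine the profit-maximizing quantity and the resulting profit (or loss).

q = 8; profit = £444

Compute π = P·q − TC at each output: q=0: -155; q=1: -122; q=2: -55; q=3: 34; q=4: 122; q=5: 210; q=6: 299; q=7: 388; q=8: 444; q=9: 430.
Profit is maximized at q = 8. AVC there is 121/8 = £15.12 ≤ P, so producing beats shutting down (which would give -£155).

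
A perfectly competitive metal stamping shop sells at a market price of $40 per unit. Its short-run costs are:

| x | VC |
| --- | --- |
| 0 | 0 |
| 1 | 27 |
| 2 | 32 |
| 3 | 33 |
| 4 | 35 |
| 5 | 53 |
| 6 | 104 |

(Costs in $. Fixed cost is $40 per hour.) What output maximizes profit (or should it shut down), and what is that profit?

Tabulate TR − TC: x=0: -40; x=1: -27; x=2: 8; x=3: 47; x=4: 85; x=5: 107; x=6: 96.
Profit is maximized at x = 5. AVC there is 53/5 = $10.60 ≤ P, so producing beats shutting down (which would give -$40).

x = 5; profit = $107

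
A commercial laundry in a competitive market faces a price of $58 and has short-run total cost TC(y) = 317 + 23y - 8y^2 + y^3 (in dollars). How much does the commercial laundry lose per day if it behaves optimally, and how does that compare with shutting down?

AVC = 23 - 8y + y^2; min AVC = $7 at y = 4. Since P = $58 ≥ min AVC, the firm produces.
With MC = 23 - 16y + 3y^2, P = MC on the upward-sloping part at y* = 7.
TR = 58·7 = 406. TC = 317 + 112 = 429. Profit = 406 − 429 = -$23.
That loss of $23 beats the $317 the firm would lose by shutting down; producing recovers $294 of fixed cost.

Profit = -$23 at y = 7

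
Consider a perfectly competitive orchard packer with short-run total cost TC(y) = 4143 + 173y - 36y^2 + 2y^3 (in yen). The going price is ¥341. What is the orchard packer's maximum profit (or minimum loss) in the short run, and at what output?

Profit = -¥223 at y = 14

AVC = 173 - 36y + 2y^2; min AVC = ¥11 at y = 9. Since P = ¥341 ≥ min AVC, the firm produces.
With MC = 173 - 72y + 6y^2, P = MC on the upward-sloping part at y* = 14.
TR = 341·14 = 4774. TC = 4143 + 854 = 4997. Profit = 4774 − 4997 = -¥223.
Shutting down would mean losing the fixed cost of ¥4143, so operating at a loss of ¥223 is better by ¥3920.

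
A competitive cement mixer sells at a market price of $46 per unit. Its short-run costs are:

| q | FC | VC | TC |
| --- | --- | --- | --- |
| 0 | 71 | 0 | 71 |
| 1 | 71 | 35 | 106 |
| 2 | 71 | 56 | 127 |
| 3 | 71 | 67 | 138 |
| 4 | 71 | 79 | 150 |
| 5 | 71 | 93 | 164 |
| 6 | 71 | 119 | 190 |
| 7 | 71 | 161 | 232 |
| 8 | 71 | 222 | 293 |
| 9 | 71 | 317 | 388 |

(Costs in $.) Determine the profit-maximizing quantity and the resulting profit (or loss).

Profit at each row (π = 46q − TC): q=0: -71; q=1: -60; q=2: -35; q=3: 0; q=4: 34; q=5: 66; q=6: 86; q=7: 90; q=8: 75; q=9: 26.
Profit is maximized at q = 7. AVC there is 161/7 = $23 ≤ P, so producing beats shutting down (which would give -$71).

q = 7; profit = $90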